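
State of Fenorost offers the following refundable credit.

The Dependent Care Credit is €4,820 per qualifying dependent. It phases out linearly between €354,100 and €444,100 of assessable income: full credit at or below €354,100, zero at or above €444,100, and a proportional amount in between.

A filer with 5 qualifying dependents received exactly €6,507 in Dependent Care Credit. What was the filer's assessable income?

Full credit = 5 × €4,820 = €24,100.
€6,507 is 6,507/24,100 of the full €24,100, so 17,593/24,100 of the €90,000 range has been used: income = €354,100 + €90,000 × 17,593/24,100 = €419,800.

€419,800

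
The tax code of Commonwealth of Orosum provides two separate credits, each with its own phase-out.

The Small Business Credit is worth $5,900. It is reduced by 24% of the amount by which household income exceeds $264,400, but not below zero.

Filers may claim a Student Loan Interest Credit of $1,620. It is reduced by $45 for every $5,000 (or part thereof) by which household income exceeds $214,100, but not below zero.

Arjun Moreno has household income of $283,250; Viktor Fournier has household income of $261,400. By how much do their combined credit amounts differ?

$4,704

Arjun ($283,250): Small Business Credit: 24% of the $18,850 excess over $264,400 is $4,524; credit = $5,900 − $4,524 = $1,376. Student Loan Interest Credit: income exceeds $214,100 by $69,150, which is 14 full-or-partial $5,000 increments; reduction = 14 × $45 = $630, leaving $990. total $1,376 + $990 = $2,366
Viktor ($261,400): Small Business Credit: $261,400 is at or below the $264,400 threshold, so the full $5,900 applies. Student Loan Interest Credit: income exceeds $214,100 by $47,300, which is 10 full-or-partial $5,000 increments; reduction = 10 × $45 = $450, leaving $1,170. total $5,900 + $1,170 = $7,070
Difference: |$2,366 − $7,070| = $4,704.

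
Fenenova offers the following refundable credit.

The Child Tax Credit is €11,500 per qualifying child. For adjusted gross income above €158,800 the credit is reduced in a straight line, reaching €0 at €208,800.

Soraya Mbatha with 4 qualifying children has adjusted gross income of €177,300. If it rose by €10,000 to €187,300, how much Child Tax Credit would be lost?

At €177,300 — base = 4 × €11,500 = €46,000. €177,300 is €18,500 into a €50,000 phase-out range, leaving 31,500/50,000 of the credit: €46,000 × 31,500/50,000 = €28,980.
At €187,300 — base = 4 × €11,500 = €46,000. €187,300 is €28,500 into a €50,000 phase-out range, leaving 21,500/50,000 of the credit: €46,000 × 21,500/50,000 = €19,780.
Lost: €28,980 − €19,780 = €9,200.

€9,200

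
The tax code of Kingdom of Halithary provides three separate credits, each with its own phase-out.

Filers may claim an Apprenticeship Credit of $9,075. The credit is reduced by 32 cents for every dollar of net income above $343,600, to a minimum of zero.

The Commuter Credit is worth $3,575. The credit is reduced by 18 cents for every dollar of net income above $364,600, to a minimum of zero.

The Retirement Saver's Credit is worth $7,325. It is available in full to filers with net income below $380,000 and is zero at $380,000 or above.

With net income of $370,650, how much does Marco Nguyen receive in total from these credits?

Apprenticeship Credit: 32% of the $27,050 excess over $343,600 is $8,656; credit = $9,075 − $8,656 = $419.
Commuter Credit: 18% of the $6,050 excess over $364,600 is $1,089; credit = $3,575 − $1,089 = $2,486.
Retirement Saver's Credit: $370,650 is below the $380,000 cutoff, so the full $7,325 applies.
Total: $419 + $2,486 + $7,325 = $10,230.

$10,230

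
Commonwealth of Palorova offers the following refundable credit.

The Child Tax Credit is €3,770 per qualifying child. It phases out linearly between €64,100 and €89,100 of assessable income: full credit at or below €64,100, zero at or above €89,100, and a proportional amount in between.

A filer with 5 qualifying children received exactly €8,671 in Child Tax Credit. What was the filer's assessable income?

Full credit = 5 × €3,770 = €18,850.
€8,671 is 8,671/18,850 of the full €18,850, so 10,179/18,850 of the €25,000 range has been used: income = €64,100 + €25,000 × 10,179/18,850 = €77,600.

€77,600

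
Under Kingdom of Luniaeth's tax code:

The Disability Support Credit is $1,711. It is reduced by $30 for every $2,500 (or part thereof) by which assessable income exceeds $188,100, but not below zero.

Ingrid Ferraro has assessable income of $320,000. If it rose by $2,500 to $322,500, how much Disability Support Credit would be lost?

$30

At $320,000 — income exceeds $188,100 by $131,900, which is 53 full-or-partial $2,500 increments; reduction = 53 × $30 = $1,590, leaving $121.
At $322,500 — income exceeds $188,100 by $134,400, which is 54 full-or-partial $2,500 increments; reduction = 54 × $30 = $1,620, leaving $91.
Lost: $121 − $91 = $30.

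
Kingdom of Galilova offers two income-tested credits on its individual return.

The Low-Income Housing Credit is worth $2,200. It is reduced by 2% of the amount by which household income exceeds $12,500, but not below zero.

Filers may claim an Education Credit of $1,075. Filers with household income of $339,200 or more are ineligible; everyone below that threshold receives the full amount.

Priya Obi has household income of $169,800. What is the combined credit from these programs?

$1,075

Low-Income Housing Credit: 2% of the $157,300 excess over $12,500 is $3,146 ≥ base, so the credit is $0.
Education Credit: $169,800 is below the $339,200 cutoff, so the full $1,075 applies.
Total: $0 + $1,075 = $1,075.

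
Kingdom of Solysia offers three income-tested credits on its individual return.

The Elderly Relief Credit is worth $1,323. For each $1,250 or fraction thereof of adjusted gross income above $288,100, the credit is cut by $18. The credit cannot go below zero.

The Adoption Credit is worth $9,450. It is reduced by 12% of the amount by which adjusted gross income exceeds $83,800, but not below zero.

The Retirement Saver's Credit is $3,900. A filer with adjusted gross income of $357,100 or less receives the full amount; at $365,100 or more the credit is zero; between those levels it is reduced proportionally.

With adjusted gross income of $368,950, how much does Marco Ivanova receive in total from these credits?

$153

Elderly Relief Credit: income exceeds $288,100 by $80,850, which is 65 full-or-partial $1,250 increments; reduction = 65 × $18 = $1,170, leaving $153.
Adoption Credit: 12% of the $285,150 excess over $83,800 is $34,218 ≥ base, so the credit is $0.
Retirement Saver's Credit: $368,950 is at or above $365,100, so the credit is $0.
Total: $153 + $0 + $0 = $153.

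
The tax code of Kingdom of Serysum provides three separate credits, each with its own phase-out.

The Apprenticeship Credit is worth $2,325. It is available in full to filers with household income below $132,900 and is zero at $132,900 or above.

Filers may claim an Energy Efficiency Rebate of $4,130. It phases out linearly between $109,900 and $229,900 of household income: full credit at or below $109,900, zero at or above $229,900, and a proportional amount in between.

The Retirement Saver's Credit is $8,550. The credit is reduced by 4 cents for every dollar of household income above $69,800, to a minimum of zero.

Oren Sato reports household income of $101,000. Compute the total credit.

Apprenticeship Credit: $101,000 is below the $132,900 cutoff, so the full $2,325 applies.
Energy Efficiency Rebate: $101,000 is at or below the $109,900 threshold, so the full $4,130 applies.
Retirement Saver's Credit: 4% of the $31,200 excess over $69,800 is $1,248; credit = $8,550 − $1,248 = $7,302.
Total: $2,325 + $4,130 + $7,302 = $13,757.

$13,757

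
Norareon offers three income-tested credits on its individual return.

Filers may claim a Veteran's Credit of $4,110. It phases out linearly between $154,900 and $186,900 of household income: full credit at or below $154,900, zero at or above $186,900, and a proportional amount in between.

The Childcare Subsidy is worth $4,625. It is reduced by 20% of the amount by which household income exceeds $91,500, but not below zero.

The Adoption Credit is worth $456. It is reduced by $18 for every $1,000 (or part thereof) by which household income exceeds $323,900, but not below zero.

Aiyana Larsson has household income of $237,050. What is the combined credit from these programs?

Veteran's Credit: $237,050 is at or above $186,900, so the credit is $0.
Childcare Subsidy: 20% of the $145,550 excess over $91,500 is $29,110 ≥ base, so the credit is $0.
Adoption Credit: $237,050 is at or below the $323,900 threshold, so the full $456 applies.
Total: $0 + $0 + $456 = $456.

$456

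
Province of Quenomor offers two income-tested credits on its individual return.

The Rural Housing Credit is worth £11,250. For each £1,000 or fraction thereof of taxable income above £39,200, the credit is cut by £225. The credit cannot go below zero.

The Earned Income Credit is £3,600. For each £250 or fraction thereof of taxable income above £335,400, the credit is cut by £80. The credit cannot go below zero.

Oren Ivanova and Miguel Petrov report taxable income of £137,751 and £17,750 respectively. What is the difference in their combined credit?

Oren (£137,751): Rural Housing Credit: income exceeds £39,200 by £98,551 → 99 increments × £225 = £22,275 ≥ base, so the credit is £0. Earned Income Credit: £137,751 is at or below the £335,400 threshold, so the full £3,600 applies. total £0 + £3,600 = £3,600
Miguel (£17,750): Rural Housing Credit: £17,750 is at or below the £39,200 threshold, so the full £11,250 applies. Earned Income Credit: £17,750 is at or below the £335,400 threshold, so the full £3,600 applies. total £11,250 + £3,600 = £14,850
Difference: |£3,600 − £14,850| = £11,250.

£11,250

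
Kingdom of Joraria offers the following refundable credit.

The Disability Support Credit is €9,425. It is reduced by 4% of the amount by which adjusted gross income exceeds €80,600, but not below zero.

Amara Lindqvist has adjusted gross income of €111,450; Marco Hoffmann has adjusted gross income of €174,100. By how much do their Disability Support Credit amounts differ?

€2,506

Amara (€111,450): Disability Support Credit: 4% of the €30,850 excess over €80,600 is €1,234; credit = €9,425 − €1,234 = €8,191.
Marco (€174,100): Disability Support Credit: 4% of the €93,500 excess over €80,600 is €3,740; credit = €9,425 − €3,740 = €5,685.
Difference: |€8,191 − €5,685| = €2,506.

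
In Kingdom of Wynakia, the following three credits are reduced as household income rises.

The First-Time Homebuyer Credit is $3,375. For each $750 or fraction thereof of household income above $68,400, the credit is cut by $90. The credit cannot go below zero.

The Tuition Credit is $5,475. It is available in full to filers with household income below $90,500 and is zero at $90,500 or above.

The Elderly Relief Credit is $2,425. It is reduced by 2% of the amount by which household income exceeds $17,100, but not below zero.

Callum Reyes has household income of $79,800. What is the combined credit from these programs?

$8,581

First-Time Homebuyer Credit: income exceeds $68,400 by $11,400, which is 16 full-or-partial $750 increments; reduction = 16 × $90 = $1,440, leaving $1,935.
Tuition Credit: $79,800 is below the $90,500 cutoff, so the full $5,475 applies.
Elderly Relief Credit: 2% of the $62,700 excess over $17,100 is $1,254; credit = $2,425 − $1,254 = $1,171.
Total: $1,935 + $5,475 + $1,171 = $8,581.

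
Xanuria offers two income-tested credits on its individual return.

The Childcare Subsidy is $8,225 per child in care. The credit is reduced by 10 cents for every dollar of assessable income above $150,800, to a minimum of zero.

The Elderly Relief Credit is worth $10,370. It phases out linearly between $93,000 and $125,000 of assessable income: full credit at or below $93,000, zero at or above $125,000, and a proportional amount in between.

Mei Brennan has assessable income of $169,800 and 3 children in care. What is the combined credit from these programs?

Childcare Subsidy: base = 3 × $8,225 = $24,675. 10% of the $19,000 excess over $150,800 is $1,900; credit = $24,675 − $1,900 = $22,775.
Elderly Relief Credit: $169,800 is at or above $125,000, so the credit is $0.
Total: $22,775 + $0 = $22,775.

$22,775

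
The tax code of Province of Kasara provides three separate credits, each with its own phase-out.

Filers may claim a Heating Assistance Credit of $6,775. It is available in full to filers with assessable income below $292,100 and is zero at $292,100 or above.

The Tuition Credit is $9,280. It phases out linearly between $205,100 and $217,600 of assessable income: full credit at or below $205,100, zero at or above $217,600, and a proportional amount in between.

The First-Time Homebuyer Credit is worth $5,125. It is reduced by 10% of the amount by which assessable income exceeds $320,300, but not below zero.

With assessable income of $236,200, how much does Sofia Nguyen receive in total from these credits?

Heating Assistance Credit: $236,200 is below the $292,100 cutoff, so the full $6,775 applies.
Tuition Credit: $236,200 is at or above $217,600, so the credit is $0.
First-Time Homebuyer Credit: $236,200 is at or below the $320,300 threshold, so the full $5,125 applies.
Total: $6,775 + $0 + $5,125 = $11,900.

$11,900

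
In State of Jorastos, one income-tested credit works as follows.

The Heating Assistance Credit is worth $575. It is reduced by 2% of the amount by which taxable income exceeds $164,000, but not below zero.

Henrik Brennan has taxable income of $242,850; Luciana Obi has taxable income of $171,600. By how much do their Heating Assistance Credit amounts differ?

$423

Henrik ($242,850): Heating Assistance Credit: 2% of the $78,850 excess over $164,000 is $1,577 ≥ base, so the credit is $0.
Luciana ($171,600): Heating Assistance Credit: 2% of the $7,600 excess over $164,000 is $152; credit = $575 − $152 = $423.
Difference: |$0 − $423| = $423.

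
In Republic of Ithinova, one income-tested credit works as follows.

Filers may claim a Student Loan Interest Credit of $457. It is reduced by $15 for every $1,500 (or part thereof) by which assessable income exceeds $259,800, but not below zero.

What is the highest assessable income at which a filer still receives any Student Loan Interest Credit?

$304,800

After 30 increments the reduction is 30 × $15 = $450, leaving $7; one more increment wipes it out. Increment 30 ends at excess 30 × $1,500 = $45,000, so the highest qualifying income is $259,800 + $45,000 = $304,800.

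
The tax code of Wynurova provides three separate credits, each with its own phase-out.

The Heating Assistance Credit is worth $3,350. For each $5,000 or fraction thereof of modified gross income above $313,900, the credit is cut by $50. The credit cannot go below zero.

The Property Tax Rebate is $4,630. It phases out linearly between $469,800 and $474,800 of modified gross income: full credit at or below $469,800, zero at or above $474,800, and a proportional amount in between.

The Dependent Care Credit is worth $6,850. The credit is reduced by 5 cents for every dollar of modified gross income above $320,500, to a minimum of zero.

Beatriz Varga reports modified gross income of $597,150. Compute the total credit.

$500

Heating Assistance Credit: income exceeds $313,900 by $283,250, which is 57 full-or-partial $5,000 increments; reduction = 57 × $50 = $2,850, leaving $500.
Property Tax Rebate: $597,150 is at or above $474,800, so the credit is $0.
Dependent Care Credit: 5% of the $276,650 excess over $320,500 is $13,832.50 ≥ base, so the credit is $0.
Total: $500 + $0 + $0 = $500.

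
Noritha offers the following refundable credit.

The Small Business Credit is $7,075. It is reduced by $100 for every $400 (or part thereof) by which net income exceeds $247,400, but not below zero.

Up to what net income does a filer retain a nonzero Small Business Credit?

After 70 increments the reduction is 70 × $100 = $7,000, leaving $75; one more increment wipes it out. Increment 70 ends at excess 70 × $400 = $28,000, so the highest qualifying income is $247,400 + $28,000 = $275,400.

$275,400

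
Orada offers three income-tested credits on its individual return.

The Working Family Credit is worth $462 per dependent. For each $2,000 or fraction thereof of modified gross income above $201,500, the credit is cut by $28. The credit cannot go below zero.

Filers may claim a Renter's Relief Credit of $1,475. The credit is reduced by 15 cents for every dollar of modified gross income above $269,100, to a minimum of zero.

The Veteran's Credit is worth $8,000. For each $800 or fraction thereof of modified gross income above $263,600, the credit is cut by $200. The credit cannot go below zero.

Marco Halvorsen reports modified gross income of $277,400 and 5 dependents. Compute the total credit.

$5,876

Working Family Credit: base = 5 × $462 = $2,310. income exceeds $201,500 by $75,900, which is 38 full-or-partial $2,000 increments; reduction = 38 × $28 = $1,064, leaving $1,246.
Renter's Relief Credit: 15% of the $8,300 excess over $269,100 is $1,245; credit = $1,475 − $1,245 = $230.
Veteran's Credit: income exceeds $263,600 by $13,800, which is 18 full-or-partial $800 increments; reduction = 18 × $200 = $3,600, leaving $4,400.
Total: $1,246 + $230 + $4,400 = $5,876.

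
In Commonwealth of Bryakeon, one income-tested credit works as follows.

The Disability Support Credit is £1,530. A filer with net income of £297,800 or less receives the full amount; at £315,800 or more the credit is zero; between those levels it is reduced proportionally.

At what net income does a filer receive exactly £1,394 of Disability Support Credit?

£299,400

£1,394 is 1,394/1,530 of the full £1,530, so 136/1,530 of the £18,000 range has been used: income = £297,800 + £18,000 × 136/1,530 = £299,400.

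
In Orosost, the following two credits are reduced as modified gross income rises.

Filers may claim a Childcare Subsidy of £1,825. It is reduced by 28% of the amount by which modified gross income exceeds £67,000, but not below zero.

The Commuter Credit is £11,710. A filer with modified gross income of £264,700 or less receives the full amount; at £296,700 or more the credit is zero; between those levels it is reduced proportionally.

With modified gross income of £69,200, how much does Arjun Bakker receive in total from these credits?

Childcare Subsidy: 28% of the £2,200 excess over £67,000 is £616; credit = £1,825 − £616 = £1,209.
Commuter Credit: £69,200 is at or below the £264,700 threshold, so the full £11,710 applies.
Total: £1,209 + £11,710 = £12,919.

£12,919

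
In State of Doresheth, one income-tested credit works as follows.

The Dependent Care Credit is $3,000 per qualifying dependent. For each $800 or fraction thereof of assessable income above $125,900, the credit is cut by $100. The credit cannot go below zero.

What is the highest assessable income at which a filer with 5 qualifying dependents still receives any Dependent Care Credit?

$245,100

Full credit = 5 × $3,000 = $15,000.
After 149 increments the reduction is 149 × $100 = $14,900, leaving $100; one more increment wipes it out. Increment 149 ends at excess 149 × $800 = $119,200, so the highest qualifying income is $125,900 + $119,200 = $245,100.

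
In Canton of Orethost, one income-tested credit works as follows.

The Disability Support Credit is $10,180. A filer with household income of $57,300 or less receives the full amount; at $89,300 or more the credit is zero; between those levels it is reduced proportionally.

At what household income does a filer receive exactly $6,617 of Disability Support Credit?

$6,617 is 6,617/10,180 of the full $10,180, so 3,563/10,180 of the $32,000 range has been used: income = $57,300 + $32,000 × 3,563/10,180 = $68,500.

$68,500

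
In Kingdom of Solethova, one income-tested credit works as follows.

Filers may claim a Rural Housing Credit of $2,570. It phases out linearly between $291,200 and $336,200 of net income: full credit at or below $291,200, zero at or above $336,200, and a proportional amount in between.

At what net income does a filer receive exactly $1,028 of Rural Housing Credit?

$1,028 is 1,028/2,570 of the full $2,570, so 1,542/2,570 of the $45,000 range has been used: income = $291,200 + $45,000 × 1,542/2,570 = $318,200.

$318,200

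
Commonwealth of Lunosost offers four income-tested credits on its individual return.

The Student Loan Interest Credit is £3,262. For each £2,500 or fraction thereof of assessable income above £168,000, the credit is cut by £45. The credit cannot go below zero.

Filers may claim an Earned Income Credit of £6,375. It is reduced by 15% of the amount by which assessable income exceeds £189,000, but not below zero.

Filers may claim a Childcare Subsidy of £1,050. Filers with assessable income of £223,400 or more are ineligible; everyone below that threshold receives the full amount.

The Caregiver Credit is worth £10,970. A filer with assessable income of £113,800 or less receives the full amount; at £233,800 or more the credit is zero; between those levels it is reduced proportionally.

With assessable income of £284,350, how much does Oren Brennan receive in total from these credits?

Student Loan Interest Credit: income exceeds £168,000 by £116,350, which is 47 full-or-partial £2,500 increments; reduction = 47 × £45 = £2,115, leaving £1,147.
Earned Income Credit: 15% of the £95,350 excess over £189,000 is £14,302.50 ≥ base, so the credit is £0.
Childcare Subsidy: £284,350 meets or exceeds the £223,400 cutoff, so the credit is £0.
Caregiver Credit: £284,350 is at or above £233,800, so the credit is £0.
Total: £1,147 + £0 + £0 + £0 = £1,147.

£1,147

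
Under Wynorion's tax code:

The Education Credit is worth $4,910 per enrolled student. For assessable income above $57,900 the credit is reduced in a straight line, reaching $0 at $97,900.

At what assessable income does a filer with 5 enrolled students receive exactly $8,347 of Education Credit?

Full credit = 5 × $4,910 = $24,550.
$8,347 is 8,347/24,550 of the full $24,550, so 16,203/24,550 of the $40,000 range has been used: income = $57,900 + $40,000 × 16,203/24,550 = $84,300.

$84,300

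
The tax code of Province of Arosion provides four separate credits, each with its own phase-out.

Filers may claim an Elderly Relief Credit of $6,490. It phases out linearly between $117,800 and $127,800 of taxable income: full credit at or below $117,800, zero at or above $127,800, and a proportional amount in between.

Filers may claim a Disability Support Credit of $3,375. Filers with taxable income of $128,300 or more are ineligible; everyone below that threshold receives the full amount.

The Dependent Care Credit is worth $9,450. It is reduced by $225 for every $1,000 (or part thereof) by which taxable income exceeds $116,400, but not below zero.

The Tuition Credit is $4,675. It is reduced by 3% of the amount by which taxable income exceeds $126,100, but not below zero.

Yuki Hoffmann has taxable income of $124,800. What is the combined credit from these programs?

$17,422

Elderly Relief Credit: $124,800 is $7,000 into a $10,000 phase-out range, leaving 3,000/10,000 of the credit: $6,490 × 3,000/10,000 = $1,947.
Disability Support Credit: $124,800 is below the $128,300 cutoff, so the full $3,375 applies.
Dependent Care Credit: income exceeds $116,400 by $8,400, which is 9 full-or-partial $1,000 increments; reduction = 9 × $225 = $2,025, leaving $7,425.
Tuition Credit: $124,800 is at or below the $126,100 threshold, so the full $4,675 applies.
Total: $1,947 + $3,375 + $7,425 + $4,675 = $17,422.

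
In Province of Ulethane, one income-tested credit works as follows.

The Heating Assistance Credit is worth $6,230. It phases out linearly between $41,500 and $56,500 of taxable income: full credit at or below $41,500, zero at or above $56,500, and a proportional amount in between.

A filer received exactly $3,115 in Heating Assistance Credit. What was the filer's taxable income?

$3,115 is 3,115/6,230 of the full $6,230, so 3,115/6,230 of the $15,000 range has been used: income = $41,500 + $15,000 × 3,115/6,230 = $49,000.

$49,000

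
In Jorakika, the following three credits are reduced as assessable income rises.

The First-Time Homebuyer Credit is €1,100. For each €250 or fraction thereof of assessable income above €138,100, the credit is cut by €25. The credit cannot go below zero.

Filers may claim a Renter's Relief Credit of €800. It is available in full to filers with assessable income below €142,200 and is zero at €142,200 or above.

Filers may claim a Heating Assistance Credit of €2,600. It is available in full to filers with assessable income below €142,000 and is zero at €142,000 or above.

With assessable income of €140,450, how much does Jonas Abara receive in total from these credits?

First-Time Homebuyer Credit: income exceeds €138,100 by €2,350, which is 10 full-or-partial €250 increments; reduction = 10 × €25 = €250, leaving €850.
Renter's Relief Credit: €140,450 is below the €142,200 cutoff, so the full €800 applies.
Heating Assistance Credit: €140,450 is below the €142,000 cutoff, so the full €2,600 applies.
Total: €850 + €800 + €2,600 = €4,250.

€4,250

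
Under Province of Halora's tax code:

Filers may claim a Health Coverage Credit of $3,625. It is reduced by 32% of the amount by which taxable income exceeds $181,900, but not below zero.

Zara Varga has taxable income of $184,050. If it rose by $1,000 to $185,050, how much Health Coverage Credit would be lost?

At $184,050 — 32% of the $2,150 excess over $181,900 is $688; credit = $3,625 − $688 = $2,937.
At $185,050 — 32% of the $3,150 excess over $181,900 is $1,008; credit = $3,625 − $1,008 = $2,617.
Lost: $2,937 − $2,617 = $320.

$320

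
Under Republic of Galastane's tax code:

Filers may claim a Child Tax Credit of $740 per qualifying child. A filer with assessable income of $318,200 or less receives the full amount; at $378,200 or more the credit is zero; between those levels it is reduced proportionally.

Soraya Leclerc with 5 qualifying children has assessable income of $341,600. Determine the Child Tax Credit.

Child Tax Credit: base = 5 × $740 = $3,700. $341,600 is $23,400 into a $60,000 phase-out range, leaving 36,600/60,000 of the credit: $3,700 × 36,600/60,000 = $2,257.

$2,257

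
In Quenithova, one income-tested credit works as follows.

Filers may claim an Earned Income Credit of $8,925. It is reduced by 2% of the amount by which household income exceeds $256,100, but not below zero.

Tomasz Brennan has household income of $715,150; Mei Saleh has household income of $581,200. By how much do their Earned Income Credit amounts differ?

Tomasz ($715,150): Earned Income Credit: 2% of the $459,050 excess over $256,100 is $9,181 ≥ base, so the credit is $0.
Mei ($581,200): Earned Income Credit: 2% of the $325,100 excess over $256,100 is $6,502; credit = $8,925 − $6,502 = $2,423.
Difference: |$0 − $2,423| = $2,423.

$2,423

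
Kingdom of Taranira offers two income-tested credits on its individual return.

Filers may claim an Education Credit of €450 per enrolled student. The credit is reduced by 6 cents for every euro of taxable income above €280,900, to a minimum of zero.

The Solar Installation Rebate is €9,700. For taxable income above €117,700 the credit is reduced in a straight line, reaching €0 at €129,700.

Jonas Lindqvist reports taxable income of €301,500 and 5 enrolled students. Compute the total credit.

Education Credit: base = 5 × €450 = €2,250. 6% of the €20,600 excess over €280,900 is €1,236; credit = €2,250 − €1,236 = €1,014.
Solar Installation Rebate: €301,500 is at or above €129,700, so the credit is €0.
Total: €1,014 + €0 = €1,014.

€1,014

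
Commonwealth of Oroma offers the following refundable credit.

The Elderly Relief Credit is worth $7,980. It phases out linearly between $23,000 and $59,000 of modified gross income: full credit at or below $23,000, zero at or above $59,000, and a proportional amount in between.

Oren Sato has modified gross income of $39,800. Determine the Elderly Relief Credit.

Elderly Relief Credit: $39,800 is $16,800 into a $36,000 phase-out range, leaving 19,200/36,000 of the credit: $7,980 × 19,200/36,000 = $4,256.

$4,256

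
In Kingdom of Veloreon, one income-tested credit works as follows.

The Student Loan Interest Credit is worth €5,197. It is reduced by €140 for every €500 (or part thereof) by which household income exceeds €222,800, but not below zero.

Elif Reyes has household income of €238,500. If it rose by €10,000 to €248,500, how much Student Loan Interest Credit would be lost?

At €238,500 — income exceeds €222,800 by €15,700, which is 32 full-or-partial €500 increments; reduction = 32 × €140 = €4,480, leaving €717.
At €248,500 — income exceeds €222,800 by €25,700 → 52 increments × €140 = €7,280 ≥ base, so the credit is €0.
Lost: €717 − €0 = €717.

€717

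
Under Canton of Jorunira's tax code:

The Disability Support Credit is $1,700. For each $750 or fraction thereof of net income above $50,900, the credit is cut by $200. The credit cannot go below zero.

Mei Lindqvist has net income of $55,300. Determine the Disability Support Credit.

Disability Support Credit: income exceeds $50,900 by $4,400, which is 6 full-or-partial $750 increments; reduction = 6 × $200 = $1,200, leaving $500.

$500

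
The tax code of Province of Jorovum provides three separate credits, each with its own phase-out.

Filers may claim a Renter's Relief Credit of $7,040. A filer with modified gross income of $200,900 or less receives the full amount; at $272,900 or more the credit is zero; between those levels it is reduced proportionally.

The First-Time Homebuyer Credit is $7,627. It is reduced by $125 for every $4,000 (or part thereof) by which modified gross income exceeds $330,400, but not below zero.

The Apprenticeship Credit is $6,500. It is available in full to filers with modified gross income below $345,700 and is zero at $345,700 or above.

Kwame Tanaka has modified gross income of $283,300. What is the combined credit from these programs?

$14,127

Renter's Relief Credit: $283,300 is at or above $272,900, so the credit is $0.
First-Time Homebuyer Credit: $283,300 is at or below the $330,400 threshold, so the full $7,627 applies.
Apprenticeship Credit: $283,300 is below the $345,700 cutoff, so the full $6,500 applies.
Total: $0 + $7,627 + $6,500 = $14,127.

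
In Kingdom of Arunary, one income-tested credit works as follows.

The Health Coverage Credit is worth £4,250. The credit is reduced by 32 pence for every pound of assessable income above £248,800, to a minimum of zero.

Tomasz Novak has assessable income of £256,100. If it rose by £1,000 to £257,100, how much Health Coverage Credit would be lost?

£320

At £256,100 — 32% of the £7,300 excess over £248,800 is £2,336; credit = £4,250 − £2,336 = £1,914.
At £257,100 — 32% of the £8,300 excess over £248,800 is £2,656; credit = £4,250 − £2,656 = £1,594.
Lost: £1,914 − £1,594 = £320.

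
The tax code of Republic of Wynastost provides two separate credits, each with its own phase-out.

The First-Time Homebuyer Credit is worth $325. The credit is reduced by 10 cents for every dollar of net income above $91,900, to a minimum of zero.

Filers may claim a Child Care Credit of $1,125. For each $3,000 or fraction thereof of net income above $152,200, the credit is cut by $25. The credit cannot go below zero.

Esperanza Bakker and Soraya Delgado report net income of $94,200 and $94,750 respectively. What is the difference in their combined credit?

Esperanza ($94,200): First-Time Homebuyer Credit: 10% of the $2,300 excess over $91,900 is $230; credit = $325 − $230 = $95. Child Care Credit: $94,200 is at or below the $152,200 threshold, so the full $1,125 applies. total $95 + $1,125 = $1,220
Soraya ($94,750): First-Time Homebuyer Credit: 10% of the $2,850 excess over $91,900 is $285; credit = $325 − $285 = $40. Child Care Credit: $94,750 is at or below the $152,200 threshold, so the full $1,125 applies. total $40 + $1,125 = $1,165
Difference: |$1,220 − $1,165| = $55.

$55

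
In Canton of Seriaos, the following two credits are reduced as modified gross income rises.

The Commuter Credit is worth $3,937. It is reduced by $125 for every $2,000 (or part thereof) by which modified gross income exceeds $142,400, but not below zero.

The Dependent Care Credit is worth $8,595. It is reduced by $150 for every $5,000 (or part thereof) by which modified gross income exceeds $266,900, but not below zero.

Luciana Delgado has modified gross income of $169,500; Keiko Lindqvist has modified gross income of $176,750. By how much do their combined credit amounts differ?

Luciana ($169,500): Commuter Credit: income exceeds $142,400 by $27,100, which is 14 full-or-partial $2,000 increments; reduction = 14 × $125 = $1,750, leaving $2,187. Dependent Care Credit: $169,500 is at or below the $266,900 threshold, so the full $8,595 applies. total $2,187 + $8,595 = $10,782
Keiko ($176,750): Commuter Credit: income exceeds $142,400 by $34,350, which is 18 full-or-partial $2,000 increments; reduction = 18 × $125 = $2,250, leaving $1,687. Dependent Care Credit: $176,750 is at or below the $266,900 threshold, so the full $8,595 applies. total $1,687 + $8,595 = $10,282
Difference: |$10,782 − $10,282| = $500.

$500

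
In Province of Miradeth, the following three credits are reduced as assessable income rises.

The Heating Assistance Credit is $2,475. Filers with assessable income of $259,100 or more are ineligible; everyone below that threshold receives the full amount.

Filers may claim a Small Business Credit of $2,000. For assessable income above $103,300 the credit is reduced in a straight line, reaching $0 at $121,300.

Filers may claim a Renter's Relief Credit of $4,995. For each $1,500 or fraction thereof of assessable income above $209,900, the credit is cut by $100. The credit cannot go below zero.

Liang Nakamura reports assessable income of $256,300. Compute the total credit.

$4,370

Heating Assistance Credit: $256,300 is below the $259,100 cutoff, so the full $2,475 applies.
Small Business Credit: $256,300 is at or above $121,300, so the credit is $0.
Renter's Relief Credit: income exceeds $209,900 by $46,400, which is 31 full-or-partial $1,500 increments; reduction = 31 × $100 = $3,100, leaving $1,895.
Total: $2,475 + $0 + $1,895 = $4,370.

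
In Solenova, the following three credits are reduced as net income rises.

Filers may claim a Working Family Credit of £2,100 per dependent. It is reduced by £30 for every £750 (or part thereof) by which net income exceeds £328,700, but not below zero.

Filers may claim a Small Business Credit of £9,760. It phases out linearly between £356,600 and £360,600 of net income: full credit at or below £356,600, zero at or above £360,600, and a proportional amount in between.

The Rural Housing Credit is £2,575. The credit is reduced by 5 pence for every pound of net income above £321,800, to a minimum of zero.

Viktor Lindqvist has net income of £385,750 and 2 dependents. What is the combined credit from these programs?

Working Family Credit: base = 2 × £2,100 = £4,200. income exceeds £328,700 by £57,050, which is 77 full-or-partial £750 increments; reduction = 77 × £30 = £2,310, leaving £1,890.
Small Business Credit: £385,750 is at or above £360,600, so the credit is £0.
Rural Housing Credit: 5% of the £63,950 excess over £321,800 is £3,197.50 ≥ base, so the credit is £0.
Total: £1,890 + £0 + £0 = £1,890.

£1,890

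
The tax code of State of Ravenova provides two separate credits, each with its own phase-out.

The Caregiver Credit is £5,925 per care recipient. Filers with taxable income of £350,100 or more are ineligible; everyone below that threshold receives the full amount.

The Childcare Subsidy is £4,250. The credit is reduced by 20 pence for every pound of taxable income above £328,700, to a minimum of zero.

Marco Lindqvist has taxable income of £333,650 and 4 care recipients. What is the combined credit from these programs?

Caregiver Credit: base = 4 × £5,925 = £23,700. £333,650 is below the £350,100 cutoff, so the full £23,700 applies.
Childcare Subsidy: 20% of the £4,950 excess over £328,700 is £990; credit = £4,250 − £990 = £3,260.
Total: £23,700 + £3,260 = £26,960.

£26,960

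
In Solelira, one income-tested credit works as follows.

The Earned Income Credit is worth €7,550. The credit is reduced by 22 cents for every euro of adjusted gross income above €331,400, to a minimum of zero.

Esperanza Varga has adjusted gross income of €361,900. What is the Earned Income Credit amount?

€840

Earned Income Credit: 22% of the €30,500 excess over €331,400 is €6,710; credit = €7,550 − €6,710 = €840.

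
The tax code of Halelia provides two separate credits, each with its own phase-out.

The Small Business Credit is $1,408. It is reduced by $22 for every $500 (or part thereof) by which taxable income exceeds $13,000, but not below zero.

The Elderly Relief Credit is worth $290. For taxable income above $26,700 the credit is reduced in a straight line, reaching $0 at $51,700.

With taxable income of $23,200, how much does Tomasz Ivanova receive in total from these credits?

$1,236

Small Business Credit: income exceeds $13,000 by $10,200, which is 21 full-or-partial $500 increments; reduction = 21 × $22 = $462, leaving $946.
Elderly Relief Credit: $23,200 is at or below the $26,700 threshold, so the full $290 applies.
Total: $946 + $290 = $1,236.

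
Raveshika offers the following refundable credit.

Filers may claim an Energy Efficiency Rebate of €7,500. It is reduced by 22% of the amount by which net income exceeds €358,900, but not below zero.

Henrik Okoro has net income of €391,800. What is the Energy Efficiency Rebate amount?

Energy Efficiency Rebate: 22% of the €32,900 excess over €358,900 is €7,238; credit = €7,500 − €7,238 = €262.

€262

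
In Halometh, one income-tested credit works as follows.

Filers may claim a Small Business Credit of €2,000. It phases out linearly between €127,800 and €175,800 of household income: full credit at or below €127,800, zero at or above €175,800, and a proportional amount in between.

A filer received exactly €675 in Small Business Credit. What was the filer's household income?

€159,600

€675 is 675/2,000 of the full €2,000, so 1,325/2,000 of the €48,000 range has been used: income = €127,800 + €48,000 × 1,325/2,000 = €159,600.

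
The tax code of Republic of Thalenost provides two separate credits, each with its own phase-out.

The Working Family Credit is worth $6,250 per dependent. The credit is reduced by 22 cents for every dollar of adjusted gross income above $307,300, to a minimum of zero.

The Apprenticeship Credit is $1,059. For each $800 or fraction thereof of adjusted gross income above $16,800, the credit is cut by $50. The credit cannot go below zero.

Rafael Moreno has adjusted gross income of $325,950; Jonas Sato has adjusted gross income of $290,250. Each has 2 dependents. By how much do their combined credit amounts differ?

$4,103

Rafael ($325,950): Working Family Credit: base = 2 × $6,250 = $12,500. 22% of the $18,650 excess over $307,300 is $4,103; credit = $12,500 − $4,103 = $8,397. Apprenticeship Credit: income exceeds $16,800 by $309,150 → 387 increments × $50 = $19,350 ≥ base, so the credit is $0. total $8,397 + $0 = $8,397
Jonas ($290,250): Working Family Credit: base = 2 × $6,250 = $12,500. $290,250 is at or below the $307,300 threshold, so the full $12,500 applies. Apprenticeship Credit: income exceeds $16,800 by $273,450 → 342 increments × $50 = $17,100 ≥ base, so the credit is $0. total $12,500 + $0 = $12,500
Difference: |$8,397 − $12,500| = $4,103.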